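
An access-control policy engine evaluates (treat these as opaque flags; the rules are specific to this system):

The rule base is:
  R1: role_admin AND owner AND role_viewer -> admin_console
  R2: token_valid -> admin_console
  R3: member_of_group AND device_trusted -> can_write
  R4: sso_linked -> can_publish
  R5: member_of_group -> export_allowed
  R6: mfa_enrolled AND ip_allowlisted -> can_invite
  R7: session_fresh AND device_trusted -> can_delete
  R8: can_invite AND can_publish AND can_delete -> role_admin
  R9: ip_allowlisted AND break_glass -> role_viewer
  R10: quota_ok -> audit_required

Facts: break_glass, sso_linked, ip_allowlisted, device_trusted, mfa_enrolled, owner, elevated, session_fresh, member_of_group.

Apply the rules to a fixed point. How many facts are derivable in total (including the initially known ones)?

17

Round 1: R3 [member_of_group AND device_trusted -> can_write]; R4 [sso_linked -> can_publish]; R5 [member_of_group -> export_allowed]; R6 [mfa_enrolled AND ip_allowlisted -> can_invite]; R7 [session_fresh AND device_trusted -> can_delete]; R9 [ip_allowlisted AND break_glass -> role_viewer]. Adds can_write, can_publish, export_allowed, can_invite, can_delete, role_viewer.
Round 2: R8 [can_invite AND can_publish AND can_delete -> role_admin]. Adds role_admin.
Round 3: R1 [role_admin AND owner AND role_viewer -> admin_console]. Adds admin_console.
Closure: {admin_console, break_glass, can_delete, can_invite, can_publish, can_write, device_trusted, elevated, export_allowed, ip_allowlisted, member_of_group, mfa_enrolled, owner, role_admin, role_viewer, session_fresh, sso_linked} — 17 facts.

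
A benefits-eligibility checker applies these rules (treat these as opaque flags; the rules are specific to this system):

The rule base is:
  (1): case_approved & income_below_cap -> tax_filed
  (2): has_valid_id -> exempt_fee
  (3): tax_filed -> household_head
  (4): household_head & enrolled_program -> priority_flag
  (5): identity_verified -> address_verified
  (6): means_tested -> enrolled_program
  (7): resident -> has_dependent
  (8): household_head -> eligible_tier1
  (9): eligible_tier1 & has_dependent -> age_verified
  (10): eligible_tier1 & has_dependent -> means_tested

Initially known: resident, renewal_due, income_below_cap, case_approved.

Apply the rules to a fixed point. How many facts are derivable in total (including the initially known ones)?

12

Round 1 — (1), (7), derive tax_filed, has_dependent.
Round 2 — (3), derive household_head.
Round 3 — (8), derive eligible_tier1.
Round 4 — (9), (10), derive age_verified, means_tested.
Round 5 — (6), derive enrolled_program.
Round 6 — (4), derive priority_flag.
Closure: {age_verified, case_approved, eligible_tier1, enrolled_program, has_dependent, household_head, income_below_cap, means_tested, priority_flag, renewal_due, resident, tax_filed} — 12 facts.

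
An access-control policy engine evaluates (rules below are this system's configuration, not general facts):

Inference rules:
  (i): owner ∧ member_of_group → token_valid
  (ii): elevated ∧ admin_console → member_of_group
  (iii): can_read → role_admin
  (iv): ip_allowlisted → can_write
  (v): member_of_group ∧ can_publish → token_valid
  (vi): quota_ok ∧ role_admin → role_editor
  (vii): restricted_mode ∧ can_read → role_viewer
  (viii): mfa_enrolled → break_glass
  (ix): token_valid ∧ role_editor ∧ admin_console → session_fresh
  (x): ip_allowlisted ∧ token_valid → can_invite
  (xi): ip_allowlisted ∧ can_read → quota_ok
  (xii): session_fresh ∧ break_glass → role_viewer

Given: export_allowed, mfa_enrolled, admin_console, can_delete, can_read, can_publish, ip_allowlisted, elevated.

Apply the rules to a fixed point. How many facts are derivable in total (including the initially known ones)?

18

Round 1 — (ii), (iii), (iv), (viii), (xi), derive member_of_group, role_admin, can_write, break_glass, quota_ok.
Round 2 — (v), (vi), derive token_valid, role_editor.
Round 3 — (ix), (x), derive session_fresh, can_invite.
Round 4 — (xii), derive role_viewer.
Closure: {admin_console, break_glass, can_delete, can_invite, can_publish, can_read, can_write, elevated, export_allowed, ip_allowlisted, member_of_group, mfa_enrolled, quota_ok, role_admin, role_editor, role_viewer, session_fresh, token_valid} — 18 facts.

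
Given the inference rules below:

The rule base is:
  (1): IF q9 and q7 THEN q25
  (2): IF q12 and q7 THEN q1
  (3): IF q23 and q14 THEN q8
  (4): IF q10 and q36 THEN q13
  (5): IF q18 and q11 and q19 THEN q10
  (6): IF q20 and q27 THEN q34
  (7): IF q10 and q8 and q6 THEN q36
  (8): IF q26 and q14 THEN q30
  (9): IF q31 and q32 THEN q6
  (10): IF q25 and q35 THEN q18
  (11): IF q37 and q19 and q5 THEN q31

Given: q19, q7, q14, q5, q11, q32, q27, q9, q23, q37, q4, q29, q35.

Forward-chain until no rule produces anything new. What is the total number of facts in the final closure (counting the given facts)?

Round 1: (1) [IF q9 and q7 THEN q25]; (3) [IF q23 and q14 THEN q8]; (11) [IF q37 and q19 and q5 THEN q31]. New: q25, q8, q31.
Round 2: (9) [IF q31 and q32 THEN q6]; (10) [IF q25 and q35 THEN q18]. New: q6, q18.
Round 3: (5) [IF q18 and q11 and q19 THEN q10]. New: q10.
Round 4: (7) [IF q10 and q8 and q6 THEN q36]. New: q36.
Round 5: (4) [IF q10 and q36 THEN q13]. New: q13.
Closure: {q10, q11, q13, q14, q18, q19, q23, q25, q27, q29, q31, q32, q35, q36, q37, q4, q5, q6, q7, q8, q9} — 21 facts.

21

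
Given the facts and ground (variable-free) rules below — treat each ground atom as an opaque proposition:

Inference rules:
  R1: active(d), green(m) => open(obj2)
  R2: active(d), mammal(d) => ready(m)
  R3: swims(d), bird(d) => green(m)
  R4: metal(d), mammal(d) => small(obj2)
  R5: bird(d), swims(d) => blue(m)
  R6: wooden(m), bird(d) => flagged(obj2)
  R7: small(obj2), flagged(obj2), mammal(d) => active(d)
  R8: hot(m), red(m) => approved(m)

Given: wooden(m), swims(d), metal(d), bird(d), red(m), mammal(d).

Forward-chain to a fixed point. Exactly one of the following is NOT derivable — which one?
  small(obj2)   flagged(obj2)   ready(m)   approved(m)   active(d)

approved(m)

Round 1: R3 [swims(d), bird(d) => green(m)]; R4 [metal(d), mammal(d) => small(obj2)]; R5 [bird(d), swims(d) => blue(m)]; R6 [wooden(m), bird(d) => flagged(obj2)]. New: green(m), small(obj2), blue(m), flagged(obj2).
Round 2: R7 [small(obj2), flagged(obj2), mammal(d) => active(d)]. New: active(d).
Round 3: R1 [active(d), green(m) => open(obj2)]; R2 [active(d), mammal(d) => ready(m)]. New: open(obj2), ready(m).
Derived: flagged(obj2) (round 1), small(obj2) (round 1), ready(m) (round 3), active(d) (round 2). approved(m) never appears in any round.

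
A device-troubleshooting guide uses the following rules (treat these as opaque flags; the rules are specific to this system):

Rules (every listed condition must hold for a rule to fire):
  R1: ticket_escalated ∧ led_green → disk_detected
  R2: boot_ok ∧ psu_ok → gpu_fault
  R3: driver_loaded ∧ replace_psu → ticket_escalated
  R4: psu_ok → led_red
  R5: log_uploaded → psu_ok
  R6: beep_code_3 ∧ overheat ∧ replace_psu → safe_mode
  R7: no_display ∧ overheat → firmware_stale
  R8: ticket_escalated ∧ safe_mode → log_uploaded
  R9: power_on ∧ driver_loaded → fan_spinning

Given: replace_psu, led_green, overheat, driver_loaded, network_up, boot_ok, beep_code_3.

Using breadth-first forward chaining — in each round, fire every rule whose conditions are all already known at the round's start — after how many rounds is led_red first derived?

Round 1 fires R3, R6, giving ticket_escalated, safe_mode.
Round 2 fires R1, R8, giving disk_detected, log_uploaded.
Round 3 fires R5, giving psu_ok.
Round 4 fires R2, R4, giving gpu_fault, led_red.
led_red first appears in round 4.

4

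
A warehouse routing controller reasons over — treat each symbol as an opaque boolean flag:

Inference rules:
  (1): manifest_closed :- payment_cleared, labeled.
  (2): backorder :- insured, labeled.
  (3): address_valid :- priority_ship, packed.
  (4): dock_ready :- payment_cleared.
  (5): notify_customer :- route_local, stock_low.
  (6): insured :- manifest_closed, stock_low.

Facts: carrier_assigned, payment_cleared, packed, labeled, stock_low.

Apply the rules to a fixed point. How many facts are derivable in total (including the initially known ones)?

Round 1: (1) [manifest_closed :- payment_cleared, labeled.]; (4) [dock_ready :- payment_cleared.]. New: manifest_closed, dock_ready.
Round 2: (6) [insured :- manifest_closed, stock_low.]. New: insured.
Round 3: (2) [backorder :- insured, labeled.]. New: backorder.
Closure: {backorder, carrier_assigned, dock_ready, insured, labeled, manifest_closed, packed, payment_cleared, stock_low} — 9 facts.

9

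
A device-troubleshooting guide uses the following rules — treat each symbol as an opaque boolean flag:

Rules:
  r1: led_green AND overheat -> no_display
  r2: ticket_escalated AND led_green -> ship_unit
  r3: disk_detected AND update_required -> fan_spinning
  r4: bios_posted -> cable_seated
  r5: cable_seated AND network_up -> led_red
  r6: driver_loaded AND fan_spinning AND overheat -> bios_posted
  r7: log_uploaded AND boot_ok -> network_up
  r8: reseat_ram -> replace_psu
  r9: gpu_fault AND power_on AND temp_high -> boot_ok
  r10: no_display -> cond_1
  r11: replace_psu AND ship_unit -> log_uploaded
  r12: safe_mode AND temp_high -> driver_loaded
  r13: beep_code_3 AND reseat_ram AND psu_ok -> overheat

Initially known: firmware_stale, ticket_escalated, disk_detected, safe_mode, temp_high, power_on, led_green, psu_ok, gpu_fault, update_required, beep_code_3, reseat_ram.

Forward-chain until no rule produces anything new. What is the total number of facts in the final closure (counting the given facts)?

Round 1: r2 [ticket_escalated AND led_green -> ship_unit]; r3 [disk_detected AND update_required -> fan_spinning]; r8 [reseat_ram -> replace_psu]; r9 [gpu_fault AND power_on AND temp_high -> boot_ok]; r12 [safe_mode AND temp_high -> driver_loaded]; r13 [beep_code_3 AND reseat_ram AND psu_ok -> overheat]. New: ship_unit, fan_spinning, replace_psu, boot_ok, driver_loaded, overheat.
Round 2: r1 [led_green AND overheat -> no_display]; r6 [driver_loaded AND fan_spinning AND overheat -> bios_posted]; r11 [replace_psu AND ship_unit -> log_uploaded]. New: no_display, bios_posted, log_uploaded.
Round 3: r4 [bios_posted -> cable_seated]; r7 [log_uploaded AND boot_ok -> network_up]; r10 [no_display -> cond_1]. New: cable_seated, network_up, cond_1.
Round 4: r5 [cable_seated AND network_up -> led_red]. New: led_red.
Closure: {beep_code_3, bios_posted, boot_ok, cable_seated, cond_1, disk_detected, driver_loaded, fan_spinning, firmware_stale, gpu_fault, led_green, led_red, log_uploaded, network_up, no_display, overheat, power_on, psu_ok, replace_psu, reseat_ram, safe_mode, ship_unit, temp_high, ticket_escalated, update_required} — 25 facts.

25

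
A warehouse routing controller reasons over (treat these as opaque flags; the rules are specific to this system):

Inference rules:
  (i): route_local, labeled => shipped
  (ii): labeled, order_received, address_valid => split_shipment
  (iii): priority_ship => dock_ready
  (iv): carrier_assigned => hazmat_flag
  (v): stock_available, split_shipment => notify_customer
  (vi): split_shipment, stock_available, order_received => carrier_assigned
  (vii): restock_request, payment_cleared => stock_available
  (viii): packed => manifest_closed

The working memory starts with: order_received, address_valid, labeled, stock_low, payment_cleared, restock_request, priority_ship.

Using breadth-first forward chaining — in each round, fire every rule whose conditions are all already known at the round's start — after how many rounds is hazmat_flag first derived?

3

Round 1 fires (ii), (iii), (vii), giving split_shipment, dock_ready, stock_available.
Round 2 fires (v), (vi), giving notify_customer, carrier_assigned.
Round 3 fires (iv), giving hazmat_flag.
hazmat_flag first appears in round 3.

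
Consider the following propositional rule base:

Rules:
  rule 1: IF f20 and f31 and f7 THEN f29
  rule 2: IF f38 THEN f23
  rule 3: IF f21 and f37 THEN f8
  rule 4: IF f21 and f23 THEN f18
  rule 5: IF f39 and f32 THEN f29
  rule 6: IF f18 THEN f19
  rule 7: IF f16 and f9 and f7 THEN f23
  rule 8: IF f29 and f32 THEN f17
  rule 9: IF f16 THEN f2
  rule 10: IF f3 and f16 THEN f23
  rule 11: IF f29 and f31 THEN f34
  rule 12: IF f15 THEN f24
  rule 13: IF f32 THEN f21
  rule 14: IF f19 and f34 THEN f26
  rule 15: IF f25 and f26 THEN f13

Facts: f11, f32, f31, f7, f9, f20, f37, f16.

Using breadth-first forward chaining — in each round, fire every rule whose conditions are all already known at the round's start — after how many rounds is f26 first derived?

4

Round 1: rule 1 [IF f20 and f31 and f7 THEN f29]; rule 7 [IF f16 and f9 and f7 THEN f23]; rule 9 [IF f16 THEN f2]; rule 13 [IF f32 THEN f21]. New: f29, f23, f2, f21.
Round 2: rule 3 [IF f21 and f37 THEN f8]; rule 4 [IF f21 and f23 THEN f18]; rule 8 [IF f29 and f32 THEN f17]; rule 11 [IF f29 and f31 THEN f34]. New: f8, f18, f17, f34.
Round 3: rule 6 [IF f18 THEN f19]. New: f19.
Round 4: rule 14 [IF f19 and f34 THEN f26]. New: f26.
f26 first appears in round 4.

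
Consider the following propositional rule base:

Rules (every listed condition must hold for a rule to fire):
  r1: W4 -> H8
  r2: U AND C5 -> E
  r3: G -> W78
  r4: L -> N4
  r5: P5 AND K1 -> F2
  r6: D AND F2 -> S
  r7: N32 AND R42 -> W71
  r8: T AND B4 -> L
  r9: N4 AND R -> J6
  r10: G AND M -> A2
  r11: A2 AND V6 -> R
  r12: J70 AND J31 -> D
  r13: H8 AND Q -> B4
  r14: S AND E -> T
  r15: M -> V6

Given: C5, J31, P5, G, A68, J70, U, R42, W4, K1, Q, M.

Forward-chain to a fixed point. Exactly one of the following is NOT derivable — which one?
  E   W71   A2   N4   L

Round 1: r1 [W4 -> H8]; r2 [U AND C5 -> E]; r3 [G -> W78]; r5 [P5 AND K1 -> F2]; r10 [G AND M -> A2]; r12 [J70 AND J31 -> D]; r15 [M -> V6]. Adds H8, E, W78, F2, A2, D, V6.
Round 2: r6 [D AND F2 -> S]; r11 [A2 AND V6 -> R]; r13 [H8 AND Q -> B4]. Adds S, R, B4.
Round 3: r14 [S AND E -> T]. Adds T.
Round 4: r8 [T AND B4 -> L]. Adds L.
Round 5: r4 [L -> N4]. Adds N4.
Round 6: r9 [N4 AND R -> J6]. Adds J6.
Derived: N4 (round 5), L (round 4), E (round 1), A2 (round 1). W71 never appears in any round.

W71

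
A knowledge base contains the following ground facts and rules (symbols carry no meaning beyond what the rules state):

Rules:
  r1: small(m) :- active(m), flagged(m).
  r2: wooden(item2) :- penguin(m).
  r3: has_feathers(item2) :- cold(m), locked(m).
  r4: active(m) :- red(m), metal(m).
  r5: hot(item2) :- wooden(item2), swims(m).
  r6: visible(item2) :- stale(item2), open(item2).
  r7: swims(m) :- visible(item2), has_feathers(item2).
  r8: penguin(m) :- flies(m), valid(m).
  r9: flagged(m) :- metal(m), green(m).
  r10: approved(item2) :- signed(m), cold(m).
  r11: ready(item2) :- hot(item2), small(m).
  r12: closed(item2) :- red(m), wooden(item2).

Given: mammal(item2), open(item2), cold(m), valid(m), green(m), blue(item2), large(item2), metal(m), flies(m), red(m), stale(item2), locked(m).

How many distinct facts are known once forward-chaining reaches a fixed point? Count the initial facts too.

23

Round 1: r3 [has_feathers(item2) :- cold(m), locked(m).]; r4 [active(m) :- red(m), metal(m).]; r6 [visible(item2) :- stale(item2), open(item2).]; r8 [penguin(m) :- flies(m), valid(m).]; r9 [flagged(m) :- metal(m), green(m).]. Adds has_feathers(item2), active(m), visible(item2), penguin(m), flagged(m).
Round 2: r1 [small(m) :- active(m), flagged(m).]; r2 [wooden(item2) :- penguin(m).]; r7 [swims(m) :- visible(item2), has_feathers(item2).]. Adds small(m), wooden(item2), swims(m).
Round 3: r5 [hot(item2) :- wooden(item2), swims(m).]; r12 [closed(item2) :- red(m), wooden(item2).]. Adds hot(item2), closed(item2).
Round 4: r11 [ready(item2) :- hot(item2), small(m).]. Adds ready(item2).
Closure: {active(m), blue(item2), closed(item2), cold(m), flagged(m), flies(m), green(m), has_feathers(item2), hot(item2), large(item2), locked(m), mammal(item2), metal(m), open(item2), penguin(m), ready(item2), red(m), small(m), stale(item2), swims(m), valid(m), visible(item2), wooden(item2)} — 23 facts.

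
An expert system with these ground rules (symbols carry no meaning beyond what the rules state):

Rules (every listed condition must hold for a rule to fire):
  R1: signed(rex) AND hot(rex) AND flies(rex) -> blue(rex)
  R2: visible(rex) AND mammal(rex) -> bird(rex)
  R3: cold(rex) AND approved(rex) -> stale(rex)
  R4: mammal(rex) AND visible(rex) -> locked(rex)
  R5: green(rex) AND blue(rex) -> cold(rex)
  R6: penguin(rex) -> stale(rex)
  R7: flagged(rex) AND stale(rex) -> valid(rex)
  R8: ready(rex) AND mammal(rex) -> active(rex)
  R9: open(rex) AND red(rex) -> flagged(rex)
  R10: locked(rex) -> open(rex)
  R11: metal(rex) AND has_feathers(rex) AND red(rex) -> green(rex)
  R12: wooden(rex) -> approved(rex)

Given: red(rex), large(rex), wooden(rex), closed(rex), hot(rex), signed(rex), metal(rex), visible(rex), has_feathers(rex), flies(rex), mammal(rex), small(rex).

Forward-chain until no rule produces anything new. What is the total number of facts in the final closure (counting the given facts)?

Round 1 — R1, R2, R4, R11, R12, derive blue(rex), bird(rex), locked(rex), green(rex), approved(rex).
Round 2 — R5, R10, derive cold(rex), open(rex).
Round 3 — R3, R9, derive stale(rex), flagged(rex).
Round 4 — R7, derive valid(rex).
Closure: {approved(rex), bird(rex), blue(rex), closed(rex), cold(rex), flagged(rex), flies(rex), green(rex), has_feathers(rex), hot(rex), large(rex), locked(rex), mammal(rex), metal(rex), open(rex), red(rex), signed(rex), small(rex), stale(rex), valid(rex), visible(rex), wooden(rex)} — 22 facts.

22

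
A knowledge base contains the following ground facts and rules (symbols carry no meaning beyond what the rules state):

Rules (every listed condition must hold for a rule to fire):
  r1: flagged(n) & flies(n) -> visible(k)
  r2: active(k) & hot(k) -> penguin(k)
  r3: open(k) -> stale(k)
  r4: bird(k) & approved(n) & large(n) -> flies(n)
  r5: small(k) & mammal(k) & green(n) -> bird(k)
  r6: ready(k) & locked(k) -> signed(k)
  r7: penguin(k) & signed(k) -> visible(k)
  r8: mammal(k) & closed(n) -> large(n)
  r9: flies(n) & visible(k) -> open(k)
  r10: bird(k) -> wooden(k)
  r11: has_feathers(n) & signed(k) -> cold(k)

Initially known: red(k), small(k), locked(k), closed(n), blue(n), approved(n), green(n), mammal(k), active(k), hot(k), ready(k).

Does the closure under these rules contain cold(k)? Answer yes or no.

[1] r2 [active(k) & hot(k) -> penguin(k)]; r5 [small(k) & mammal(k) & green(n) -> bird(k)]; r6 [ready(k) & locked(k) -> signed(k)]; r8 [mammal(k) & closed(n) -> large(n)]. ⇒ new: penguin(k), bird(k), signed(k), large(n).
[2] r4 [bird(k) & approved(n) & large(n) -> flies(n)]; r7 [penguin(k) & signed(k) -> visible(k)]; r10 [bird(k) -> wooden(k)]. ⇒ new: flies(n), visible(k), wooden(k).
[3] r9 [flies(n) & visible(k) -> open(k)]. ⇒ new: open(k).
[4] r3 [open(k) -> stale(k)]. ⇒ new: stale(k).
Fixed point reached. cold(k) is concluded only by r11; r11 needs has_feathers(n) (never derived).

no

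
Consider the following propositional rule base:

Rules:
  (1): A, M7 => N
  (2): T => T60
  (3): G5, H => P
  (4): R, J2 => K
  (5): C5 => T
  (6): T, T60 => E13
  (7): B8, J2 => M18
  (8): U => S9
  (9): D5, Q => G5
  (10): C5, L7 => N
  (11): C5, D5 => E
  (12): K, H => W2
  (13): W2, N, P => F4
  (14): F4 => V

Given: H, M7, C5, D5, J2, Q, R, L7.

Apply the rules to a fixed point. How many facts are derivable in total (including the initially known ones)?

Round 1 — (4), (5), (9), (10), (11), derive K, T, G5, N, E.
Round 2 — (2), (3), (12), derive T60, P, W2.
Round 3 — (6), (13), derive E13, F4.
Round 4 — (14), derive V.
Closure: {C5, D5, E, E13, F4, G5, H, J2, K, L7, M7, N, P, Q, R, T, T60, V, W2} — 19 facts.

19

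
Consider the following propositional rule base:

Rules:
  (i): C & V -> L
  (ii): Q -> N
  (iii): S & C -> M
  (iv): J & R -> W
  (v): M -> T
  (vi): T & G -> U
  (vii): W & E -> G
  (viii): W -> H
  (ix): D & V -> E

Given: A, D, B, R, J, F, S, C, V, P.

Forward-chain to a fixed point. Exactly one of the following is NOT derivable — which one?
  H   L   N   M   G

N

Round 1: (i) [C & V -> L]; (iii) [S & C -> M]; (iv) [J & R -> W]; (ix) [D & V -> E]. New: L, M, W, E.
Round 2: (v) [M -> T]; (vii) [W & E -> G]; (viii) [W -> H]. New: T, G, H.
Round 3: (vi) [T & G -> U]. New: U.
Derived: G (round 2), L (round 1), H (round 2), M (round 1). N never appears in any round.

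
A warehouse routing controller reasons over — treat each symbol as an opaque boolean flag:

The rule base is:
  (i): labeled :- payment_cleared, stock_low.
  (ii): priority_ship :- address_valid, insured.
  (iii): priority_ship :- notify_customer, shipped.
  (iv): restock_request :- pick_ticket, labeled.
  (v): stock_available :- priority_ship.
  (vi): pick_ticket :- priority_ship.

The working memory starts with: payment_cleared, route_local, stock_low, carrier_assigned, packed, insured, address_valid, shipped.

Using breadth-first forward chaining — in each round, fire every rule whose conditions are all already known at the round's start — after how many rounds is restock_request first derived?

3

Round 1: (i) [labeled :- payment_cleared, stock_low.]; (ii) [priority_ship :- address_valid, insured.]. New: labeled, priority_ship.
Round 2: (v) [stock_available :- priority_ship.]; (vi) [pick_ticket :- priority_ship.]. New: stock_available, pick_ticket.
Round 3: (iv) [restock_request :- pick_ticket, labeled.]. New: restock_request.
restock_request first appears in round 3.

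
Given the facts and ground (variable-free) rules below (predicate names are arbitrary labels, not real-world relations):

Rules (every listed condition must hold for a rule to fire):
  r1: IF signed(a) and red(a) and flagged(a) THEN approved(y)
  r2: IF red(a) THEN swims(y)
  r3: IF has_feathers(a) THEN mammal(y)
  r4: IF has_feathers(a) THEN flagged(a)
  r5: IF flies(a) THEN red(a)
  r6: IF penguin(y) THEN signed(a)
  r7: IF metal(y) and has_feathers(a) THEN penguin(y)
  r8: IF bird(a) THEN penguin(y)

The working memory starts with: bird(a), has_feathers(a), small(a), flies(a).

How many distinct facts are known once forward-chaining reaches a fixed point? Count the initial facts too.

Round 1: r3 [IF has_feathers(a) THEN mammal(y)]; r4 [IF has_feathers(a) THEN flagged(a)]; r5 [IF flies(a) THEN red(a)]; r8 [IF bird(a) THEN penguin(y)]. New: mammal(y), flagged(a), red(a), penguin(y).
Round 2: r2 [IF red(a) THEN swims(y)]; r6 [IF penguin(y) THEN signed(a)]. New: swims(y), signed(a).
Round 3: r1 [IF signed(a) and red(a) and flagged(a) THEN approved(y)]. New: approved(y).
Closure: {approved(y), bird(a), flagged(a), flies(a), has_feathers(a), mammal(y), penguin(y), red(a), signed(a), small(a), swims(y)} — 11 facts.

11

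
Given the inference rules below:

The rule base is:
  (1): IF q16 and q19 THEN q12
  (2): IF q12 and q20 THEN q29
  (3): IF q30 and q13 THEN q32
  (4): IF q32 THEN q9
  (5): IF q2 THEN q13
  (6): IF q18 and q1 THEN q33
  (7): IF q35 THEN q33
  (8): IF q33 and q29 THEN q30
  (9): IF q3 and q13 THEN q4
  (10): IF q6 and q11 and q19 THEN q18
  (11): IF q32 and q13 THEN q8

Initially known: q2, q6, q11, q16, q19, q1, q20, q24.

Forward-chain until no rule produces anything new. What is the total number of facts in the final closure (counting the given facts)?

17

[1] (1) [IF q16 and q19 THEN q12]; (5) [IF q2 THEN q13]; (10) [IF q6 and q11 and q19 THEN q18]. ⇒ new: q12, q13, q18.
[2] (2) [IF q12 and q20 THEN q29]; (6) [IF q18 and q1 THEN q33]. ⇒ new: q29, q33.
[3] (8) [IF q33 and q29 THEN q30]. ⇒ new: q30.
[4] (3) [IF q30 and q13 THEN q32]. ⇒ new: q32.
[5] (4) [IF q32 THEN q9]; (11) [IF q32 and q13 THEN q8]. ⇒ new: q9, q8.
Closure: {q1, q11, q12, q13, q16, q18, q19, q2, q20, q24, q29, q30, q32, q33, q6, q8, q9} — 17 facts.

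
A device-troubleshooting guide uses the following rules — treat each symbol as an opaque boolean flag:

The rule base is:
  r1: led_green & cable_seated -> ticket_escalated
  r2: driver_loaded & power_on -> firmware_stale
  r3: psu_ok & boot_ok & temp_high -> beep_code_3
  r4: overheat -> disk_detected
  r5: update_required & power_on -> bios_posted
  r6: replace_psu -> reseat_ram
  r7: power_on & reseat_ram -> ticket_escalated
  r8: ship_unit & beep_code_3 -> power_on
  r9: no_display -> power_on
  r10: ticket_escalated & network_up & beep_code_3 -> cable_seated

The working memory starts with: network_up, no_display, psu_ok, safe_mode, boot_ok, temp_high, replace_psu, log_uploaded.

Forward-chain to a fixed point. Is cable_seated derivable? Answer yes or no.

yes

[1] r3 [psu_ok & boot_ok & temp_high -> beep_code_3]; r6 [replace_psu -> reseat_ram]; r9 [no_display -> power_on]. ⇒ new: beep_code_3, reseat_ram, power_on.
[2] r7 [power_on & reseat_ram -> ticket_escalated]. ⇒ new: ticket_escalated.
[3] r10 [ticket_escalated & network_up & beep_code_3 -> cable_seated]. ⇒ new: cable_seated.
cable_seated appears in round 3, so it is derivable.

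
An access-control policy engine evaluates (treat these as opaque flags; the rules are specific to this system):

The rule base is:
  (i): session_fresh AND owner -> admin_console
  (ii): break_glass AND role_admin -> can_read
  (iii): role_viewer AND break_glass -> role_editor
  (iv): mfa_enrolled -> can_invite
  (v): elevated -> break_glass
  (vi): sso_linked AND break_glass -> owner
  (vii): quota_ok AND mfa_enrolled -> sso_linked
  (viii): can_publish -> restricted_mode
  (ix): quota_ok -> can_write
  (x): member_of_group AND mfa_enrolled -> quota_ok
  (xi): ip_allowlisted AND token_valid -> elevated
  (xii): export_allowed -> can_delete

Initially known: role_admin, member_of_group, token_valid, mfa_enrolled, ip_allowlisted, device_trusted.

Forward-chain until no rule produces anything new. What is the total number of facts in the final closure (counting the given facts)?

Round 1: (iv) [mfa_enrolled -> can_invite]; (x) [member_of_group AND mfa_enrolled -> quota_ok]; (xi) [ip_allowlisted AND token_valid -> elevated]. New: can_invite, quota_ok, elevated.
Round 2: (v) [elevated -> break_glass]; (vii) [quota_ok AND mfa_enrolled -> sso_linked]; (ix) [quota_ok -> can_write]. New: break_glass, sso_linked, can_write.
Round 3: (ii) [break_glass AND role_admin -> can_read]; (vi) [sso_linked AND break_glass -> owner]. New: can_read, owner.
Closure: {break_glass, can_invite, can_read, can_write, device_trusted, elevated, ip_allowlisted, member_of_group, mfa_enrolled, owner, quota_ok, role_admin, sso_linked, token_valid} — 14 facts.

14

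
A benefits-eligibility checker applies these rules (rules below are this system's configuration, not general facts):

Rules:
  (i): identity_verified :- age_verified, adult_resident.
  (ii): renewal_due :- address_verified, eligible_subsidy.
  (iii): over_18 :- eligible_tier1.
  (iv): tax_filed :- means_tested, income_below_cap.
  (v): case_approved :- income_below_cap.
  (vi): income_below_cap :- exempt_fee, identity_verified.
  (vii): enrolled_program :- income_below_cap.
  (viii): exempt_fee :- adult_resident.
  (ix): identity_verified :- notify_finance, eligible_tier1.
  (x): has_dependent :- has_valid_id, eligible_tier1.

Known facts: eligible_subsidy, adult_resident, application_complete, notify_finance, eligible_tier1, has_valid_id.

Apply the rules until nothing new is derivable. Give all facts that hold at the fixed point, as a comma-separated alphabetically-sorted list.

Round 1 fires (iii), (viii), (ix), (x), giving over_18, exempt_fee, identity_verified, has_dependent.
Round 2 fires (vi), giving income_below_cap.
Round 3 fires (v), (vii), giving case_approved, enrolled_program.

adult_resident, application_complete, case_approved, eligible_subsidy, eligible_tier1, enrolled_program, exempt_fee, has_dependent, has_valid_id, identity_verified, income_below_cap, notify_finance, over_18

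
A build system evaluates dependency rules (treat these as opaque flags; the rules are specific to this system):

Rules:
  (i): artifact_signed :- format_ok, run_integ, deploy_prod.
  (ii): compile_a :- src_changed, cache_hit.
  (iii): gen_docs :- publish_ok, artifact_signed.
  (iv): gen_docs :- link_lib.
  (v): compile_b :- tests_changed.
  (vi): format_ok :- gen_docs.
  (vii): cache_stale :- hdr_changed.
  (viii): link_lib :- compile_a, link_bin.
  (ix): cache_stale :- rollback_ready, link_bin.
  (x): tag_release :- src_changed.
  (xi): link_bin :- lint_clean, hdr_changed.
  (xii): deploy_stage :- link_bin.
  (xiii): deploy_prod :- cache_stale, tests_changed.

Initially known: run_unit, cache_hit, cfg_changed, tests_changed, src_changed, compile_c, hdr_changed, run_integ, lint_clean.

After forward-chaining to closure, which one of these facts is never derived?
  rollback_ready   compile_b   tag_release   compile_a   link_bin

rollback_ready

Round 1: (ii) [compile_a :- src_changed, cache_hit.]; (v) [compile_b :- tests_changed.]; (vii) [cache_stale :- hdr_changed.]; (x) [tag_release :- src_changed.]; (xi) [link_bin :- lint_clean, hdr_changed.]. Adds compile_a, compile_b, cache_stale, tag_release, link_bin.
Round 2: (viii) [link_lib :- compile_a, link_bin.]; (xii) [deploy_stage :- link_bin.]; (xiii) [deploy_prod :- cache_stale, tests_changed.]. Adds link_lib, deploy_stage, deploy_prod.
Round 3: (iv) [gen_docs :- link_lib.]. Adds gen_docs.
Round 4: (vi) [format_ok :- gen_docs.]. Adds format_ok.
Round 5: (i) [artifact_signed :- format_ok, run_integ, deploy_prod.]. Adds artifact_signed.
Derived: tag_release (round 1), compile_a (round 1), link_bin (round 1), compile_b (round 1). rollback_ready never appears in any round.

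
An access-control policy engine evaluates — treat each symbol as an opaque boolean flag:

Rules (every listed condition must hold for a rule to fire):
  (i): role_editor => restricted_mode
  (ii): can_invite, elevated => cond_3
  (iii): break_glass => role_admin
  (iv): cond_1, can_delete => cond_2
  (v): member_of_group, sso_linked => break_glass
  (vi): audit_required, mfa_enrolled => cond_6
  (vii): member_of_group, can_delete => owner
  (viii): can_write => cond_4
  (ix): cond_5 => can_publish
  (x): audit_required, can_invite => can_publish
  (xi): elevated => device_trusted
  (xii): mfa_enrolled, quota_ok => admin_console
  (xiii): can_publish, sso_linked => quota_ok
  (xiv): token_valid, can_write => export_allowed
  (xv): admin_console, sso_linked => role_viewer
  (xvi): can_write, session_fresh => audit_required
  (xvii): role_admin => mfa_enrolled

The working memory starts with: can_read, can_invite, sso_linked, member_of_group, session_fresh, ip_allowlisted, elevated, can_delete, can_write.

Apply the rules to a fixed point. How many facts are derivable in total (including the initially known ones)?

Round 1 fires (ii), (v), (vii), (viii), (xi), (xvi), giving cond_3, break_glass, owner, cond_4, device_trusted, audit_required.
Round 2 fires (iii), (x), giving role_admin, can_publish.
Round 3 fires (xiii), (xvii), giving quota_ok, mfa_enrolled.
Round 4 fires (vi), (xii), giving cond_6, admin_console.
Round 5 fires (xv), giving role_viewer.
Closure: {admin_console, audit_required, break_glass, can_delete, can_invite, can_publish, can_read, can_write, cond_3, cond_4, cond_6, device_trusted, elevated, ip_allowlisted, member_of_group, mfa_enrolled, owner, quota_ok, role_admin, role_viewer, session_fresh, sso_linked} — 22 facts.

22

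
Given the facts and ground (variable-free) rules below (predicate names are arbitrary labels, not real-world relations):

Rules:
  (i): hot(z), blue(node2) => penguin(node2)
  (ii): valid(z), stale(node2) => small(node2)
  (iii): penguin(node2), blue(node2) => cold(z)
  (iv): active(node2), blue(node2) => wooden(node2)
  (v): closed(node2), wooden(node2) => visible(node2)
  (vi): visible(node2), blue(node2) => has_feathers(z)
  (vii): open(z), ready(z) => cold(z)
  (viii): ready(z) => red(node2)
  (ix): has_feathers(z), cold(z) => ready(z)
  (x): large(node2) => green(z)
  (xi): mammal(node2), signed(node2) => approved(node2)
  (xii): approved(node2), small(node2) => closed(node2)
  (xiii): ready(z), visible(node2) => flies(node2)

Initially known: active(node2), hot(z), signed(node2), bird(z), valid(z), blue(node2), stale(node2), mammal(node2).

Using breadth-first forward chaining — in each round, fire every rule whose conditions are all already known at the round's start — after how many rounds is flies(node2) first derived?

6

[1] (i) [hot(z), blue(node2) => penguin(node2)]; (ii) [valid(z), stale(node2) => small(node2)]; (iv) [active(node2), blue(node2) => wooden(node2)]; (xi) [mammal(node2), signed(node2) => approved(node2)]. ⇒ new: penguin(node2), small(node2), wooden(node2), approved(node2).
[2] (iii) [penguin(node2), blue(node2) => cold(z)]; (xii) [approved(node2), small(node2) => closed(node2)]. ⇒ new: cold(z), closed(node2).
[3] (v) [closed(node2), wooden(node2) => visible(node2)]. ⇒ new: visible(node2).
[4] (vi) [visible(node2), blue(node2) => has_feathers(z)]. ⇒ new: has_feathers(z).
[5] (ix) [has_feathers(z), cold(z) => ready(z)]. ⇒ new: ready(z).
[6] (viii) [ready(z) => red(node2)]; (xiii) [ready(z), visible(node2) => flies(node2)]. ⇒ new: red(node2), flies(node2).
flies(node2) first appears in round 6.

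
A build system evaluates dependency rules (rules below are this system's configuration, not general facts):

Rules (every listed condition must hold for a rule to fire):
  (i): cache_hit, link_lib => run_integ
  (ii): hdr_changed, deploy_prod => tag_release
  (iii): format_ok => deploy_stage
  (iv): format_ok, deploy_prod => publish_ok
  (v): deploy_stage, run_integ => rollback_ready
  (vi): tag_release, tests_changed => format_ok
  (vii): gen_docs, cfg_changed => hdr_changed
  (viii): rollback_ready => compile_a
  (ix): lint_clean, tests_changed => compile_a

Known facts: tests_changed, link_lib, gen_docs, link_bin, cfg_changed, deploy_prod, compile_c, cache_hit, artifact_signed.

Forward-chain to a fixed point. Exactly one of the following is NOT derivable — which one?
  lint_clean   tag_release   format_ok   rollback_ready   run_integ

Round 1 — (i), (vii), derive run_integ, hdr_changed.
Round 2 — (ii), derive tag_release.
Round 3 — (vi), derive format_ok.
Round 4 — (iii), (iv), derive deploy_stage, publish_ok.
Round 5 — (v), derive rollback_ready.
Round 6 — (viii), derive compile_a.
Derived: tag_release (round 2), run_integ (round 1), rollback_ready (round 5), format_ok (round 3). lint_clean never appears in any round.

lint_clean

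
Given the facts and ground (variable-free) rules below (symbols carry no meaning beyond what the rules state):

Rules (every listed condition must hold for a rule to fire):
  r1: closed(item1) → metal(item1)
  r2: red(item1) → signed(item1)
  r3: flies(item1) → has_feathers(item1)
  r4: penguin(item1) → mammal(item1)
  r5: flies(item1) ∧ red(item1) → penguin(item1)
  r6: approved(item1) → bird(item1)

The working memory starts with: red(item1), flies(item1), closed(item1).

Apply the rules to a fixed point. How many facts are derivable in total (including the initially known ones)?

8

Round 1 fires r1, r2, r3, r5, giving metal(item1), signed(item1), has_feathers(item1), penguin(item1).
Round 2 fires r4, giving mammal(item1).
Closure: {closed(item1), flies(item1), has_feathers(item1), mammal(item1), metal(item1), penguin(item1), red(item1), signed(item1)} — 8 facts.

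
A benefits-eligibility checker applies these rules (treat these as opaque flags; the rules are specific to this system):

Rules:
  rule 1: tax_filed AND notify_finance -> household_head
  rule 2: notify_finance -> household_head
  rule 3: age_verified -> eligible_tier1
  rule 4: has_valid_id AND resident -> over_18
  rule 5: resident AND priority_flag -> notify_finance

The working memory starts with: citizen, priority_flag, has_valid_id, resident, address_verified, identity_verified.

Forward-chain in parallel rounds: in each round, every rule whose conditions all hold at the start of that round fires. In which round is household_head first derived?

Round 1 — rule 4, rule 5, derive over_18, notify_finance.
Round 2 — rule 2, derive household_head.
household_head first appears in round 2.

2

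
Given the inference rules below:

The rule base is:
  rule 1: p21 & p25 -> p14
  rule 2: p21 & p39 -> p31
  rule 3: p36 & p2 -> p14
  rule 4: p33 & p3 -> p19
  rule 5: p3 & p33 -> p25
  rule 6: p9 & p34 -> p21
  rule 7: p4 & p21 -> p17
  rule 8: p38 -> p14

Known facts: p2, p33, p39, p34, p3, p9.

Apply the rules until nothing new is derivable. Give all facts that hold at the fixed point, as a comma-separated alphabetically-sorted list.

p14, p19, p2, p21, p25, p3, p31, p33, p34, p39, p9

Round 1 — rule 4, rule 5, rule 6, derive p19, p25, p21.
Round 2 — rule 1, rule 2, derive p14, p31.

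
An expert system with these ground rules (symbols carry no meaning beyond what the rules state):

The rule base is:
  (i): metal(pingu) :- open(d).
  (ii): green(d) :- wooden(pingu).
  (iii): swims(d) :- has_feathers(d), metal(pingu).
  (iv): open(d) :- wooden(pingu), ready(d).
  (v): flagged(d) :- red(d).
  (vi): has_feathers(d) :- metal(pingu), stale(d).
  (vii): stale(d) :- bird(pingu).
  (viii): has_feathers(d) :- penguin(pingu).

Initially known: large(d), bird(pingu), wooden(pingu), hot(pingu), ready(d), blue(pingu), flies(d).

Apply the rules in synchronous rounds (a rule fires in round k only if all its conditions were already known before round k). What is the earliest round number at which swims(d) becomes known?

Round 1: (ii) [green(d) :- wooden(pingu).]; (iv) [open(d) :- wooden(pingu), ready(d).]; (vii) [stale(d) :- bird(pingu).]. New: green(d), open(d), stale(d).
Round 2: (i) [metal(pingu) :- open(d).]. New: metal(pingu).
Round 3: (vi) [has_feathers(d) :- metal(pingu), stale(d).]. New: has_feathers(d).
Round 4: (iii) [swims(d) :- has_feathers(d), metal(pingu).]. New: swims(d).
swims(d) first appears in round 4.

4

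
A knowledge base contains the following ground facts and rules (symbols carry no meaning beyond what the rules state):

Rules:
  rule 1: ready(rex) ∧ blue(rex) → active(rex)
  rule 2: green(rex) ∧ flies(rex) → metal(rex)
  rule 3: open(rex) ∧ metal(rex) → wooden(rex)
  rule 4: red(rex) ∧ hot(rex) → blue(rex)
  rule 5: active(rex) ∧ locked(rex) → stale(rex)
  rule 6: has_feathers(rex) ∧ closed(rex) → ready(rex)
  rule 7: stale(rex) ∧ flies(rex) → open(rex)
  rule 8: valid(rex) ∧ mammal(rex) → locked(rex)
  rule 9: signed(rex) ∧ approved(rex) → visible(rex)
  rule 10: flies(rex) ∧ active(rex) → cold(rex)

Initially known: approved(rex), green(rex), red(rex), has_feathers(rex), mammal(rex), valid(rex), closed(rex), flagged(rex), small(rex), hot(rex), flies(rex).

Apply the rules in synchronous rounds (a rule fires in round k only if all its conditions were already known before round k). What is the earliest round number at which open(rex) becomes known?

Round 1 — rule 2, rule 4, rule 6, rule 8, derive metal(rex), blue(rex), ready(rex), locked(rex).
Round 2 — rule 1, derive active(rex).
Round 3 — rule 5, rule 10, derive stale(rex), cold(rex).
Round 4 — rule 7, derive open(rex).
open(rex) first appears in round 4.

4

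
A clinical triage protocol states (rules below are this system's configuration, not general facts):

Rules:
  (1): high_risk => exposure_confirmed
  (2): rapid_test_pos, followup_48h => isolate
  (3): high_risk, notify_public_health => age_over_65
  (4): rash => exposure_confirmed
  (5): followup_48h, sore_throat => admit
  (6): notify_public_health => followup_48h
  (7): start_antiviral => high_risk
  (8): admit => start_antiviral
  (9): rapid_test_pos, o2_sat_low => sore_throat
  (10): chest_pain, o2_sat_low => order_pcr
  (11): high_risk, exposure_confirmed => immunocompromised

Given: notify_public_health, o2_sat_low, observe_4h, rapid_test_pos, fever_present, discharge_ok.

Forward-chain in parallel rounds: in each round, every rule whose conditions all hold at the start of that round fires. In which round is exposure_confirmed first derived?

Round 1: (6) [notify_public_health => followup_48h]; (9) [rapid_test_pos, o2_sat_low => sore_throat]. New: followup_48h, sore_throat.
Round 2: (2) [rapid_test_pos, followup_48h => isolate]; (5) [followup_48h, sore_throat => admit]. New: isolate, admit.
Round 3: (8) [admit => start_antiviral]. New: start_antiviral.
Round 4: (7) [start_antiviral => high_risk]. New: high_risk.
Round 5: (1) [high_risk => exposure_confirmed]; (3) [high_risk, notify_public_health => age_over_65]. New: exposure_confirmed, age_over_65.
exposure_confirmed first appears in round 5.

5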